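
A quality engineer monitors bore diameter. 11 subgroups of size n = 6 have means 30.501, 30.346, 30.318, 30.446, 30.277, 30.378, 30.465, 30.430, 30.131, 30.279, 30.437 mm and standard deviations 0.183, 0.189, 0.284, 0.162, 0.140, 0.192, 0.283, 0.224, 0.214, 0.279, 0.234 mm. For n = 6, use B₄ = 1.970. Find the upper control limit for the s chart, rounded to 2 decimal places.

s̄ = (0.183 + 0.189 + 0.284 + 0.162 + 0.140 + 0.192 + 0.283 + 0.224 + 0.214 + 0.279 + 0.234) / 11 = 0.2167
UCL_s = B₄·s̄ = 1.970 × 0.2167 = 0.4270

0.43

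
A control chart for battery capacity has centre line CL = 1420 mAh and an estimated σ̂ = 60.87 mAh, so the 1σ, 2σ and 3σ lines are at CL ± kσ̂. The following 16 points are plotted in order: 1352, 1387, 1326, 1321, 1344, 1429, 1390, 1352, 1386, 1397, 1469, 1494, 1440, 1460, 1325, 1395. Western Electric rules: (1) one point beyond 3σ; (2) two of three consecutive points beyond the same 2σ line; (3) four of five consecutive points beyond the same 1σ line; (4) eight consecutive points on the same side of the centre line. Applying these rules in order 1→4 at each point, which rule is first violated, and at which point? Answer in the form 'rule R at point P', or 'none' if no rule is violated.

Zone of each point (C = within 1σ̂, B = 1σ̂–2σ̂, A = 2σ̂–3σ̂, * = beyond 3σ̂; sign = side of CL): 1:-B, 2:-C, 3:-B, 4:-B, 5:-B, 6:+C, 7:-C, 8:-B, 9:-C, 10:-C, 11:+C, 12:+B, 13:+C, 14:+C, 15:-B, 16:-C
Rule 3 (four of five consecutive points beyond the same 1σ limit) is satisfied at point 5.

rule 3 at point 5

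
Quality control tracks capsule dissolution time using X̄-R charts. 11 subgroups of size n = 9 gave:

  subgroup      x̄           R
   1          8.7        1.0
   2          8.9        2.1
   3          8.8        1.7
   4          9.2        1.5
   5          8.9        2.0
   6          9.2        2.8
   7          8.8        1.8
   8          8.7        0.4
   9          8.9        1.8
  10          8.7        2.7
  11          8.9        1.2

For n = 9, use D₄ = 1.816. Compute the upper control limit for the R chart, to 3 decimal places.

R̄ = (1.0 + 2.1 + 1.7 + 1.5 + 2.0 + 2.8 + 1.8 + 0.4 + 1.8 + 2.7 + 1.2) / 11 = 19.0000 / 11 = 1.7273
UCL_R = D₄·R̄ = 1.816 × 1.7273 = 3.1367

3.137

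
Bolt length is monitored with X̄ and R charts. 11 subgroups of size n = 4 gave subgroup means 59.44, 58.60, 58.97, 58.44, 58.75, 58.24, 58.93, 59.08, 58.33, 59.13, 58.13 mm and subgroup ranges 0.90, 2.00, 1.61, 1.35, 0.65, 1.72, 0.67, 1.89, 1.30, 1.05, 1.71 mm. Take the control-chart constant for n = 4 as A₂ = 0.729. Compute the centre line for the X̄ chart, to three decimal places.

58.731

X̄̄ = (59.44 + 58.60 + 58.97 + 58.44 + 58.75 + 58.24 + 58.93 + 59.08 + 58.33 + 59.13 + 58.13) / 11 = 646.0400 / 11 = 58.7309
CL = X̄̄ = 58.7309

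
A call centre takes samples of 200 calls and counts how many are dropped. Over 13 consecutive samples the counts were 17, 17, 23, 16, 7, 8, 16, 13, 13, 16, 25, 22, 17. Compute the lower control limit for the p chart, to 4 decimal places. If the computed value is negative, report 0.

0.0230

p̄ = Σdᵢ / (k·n) = 210 / (13 × 200) = 0.08077
LCL = p̄ − 3·√(p̄(1−p̄)/n) = 0.08077 − 3 × 0.01927 = 0.02297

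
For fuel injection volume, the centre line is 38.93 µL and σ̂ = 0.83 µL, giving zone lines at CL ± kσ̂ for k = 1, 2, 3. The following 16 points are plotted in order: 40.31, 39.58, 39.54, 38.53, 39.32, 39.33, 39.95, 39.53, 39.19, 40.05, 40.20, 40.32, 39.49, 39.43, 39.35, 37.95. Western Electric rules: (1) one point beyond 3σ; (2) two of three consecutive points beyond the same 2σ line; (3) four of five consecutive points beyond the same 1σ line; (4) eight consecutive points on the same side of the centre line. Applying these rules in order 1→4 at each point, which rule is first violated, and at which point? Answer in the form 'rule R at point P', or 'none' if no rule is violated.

Zone of each point (C = within 1σ̂, B = 1σ̂–2σ̂, A = 2σ̂–3σ̂, * = beyond 3σ̂; sign = side of CL): 1:+B, 2:+C, 3:+C, 4:-C, 5:+C, 6:+C, 7:+B, 8:+C, 9:+C, 10:+B, 11:+B, 12:+B, 13:+C, 14:+C, 15:+C, 16:-B
Rule 4 (eight consecutive points on the same side of the centre line) is satisfied at point 12.

rule 4 at point 12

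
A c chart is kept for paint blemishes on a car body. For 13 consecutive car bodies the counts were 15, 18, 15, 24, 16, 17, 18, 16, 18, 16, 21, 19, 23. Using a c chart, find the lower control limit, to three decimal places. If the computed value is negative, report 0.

5.372

c̄ = (15 + 18 + 15 + 24 + 16 + 17 + 18 + 16 + 18 + 16 + 21 + 19 + 23) / 13 = 236 / 13 = 18.1538
LCL = c̄ − 3√c̄ = 18.1538 − 3 × 4.2607 = 5.3716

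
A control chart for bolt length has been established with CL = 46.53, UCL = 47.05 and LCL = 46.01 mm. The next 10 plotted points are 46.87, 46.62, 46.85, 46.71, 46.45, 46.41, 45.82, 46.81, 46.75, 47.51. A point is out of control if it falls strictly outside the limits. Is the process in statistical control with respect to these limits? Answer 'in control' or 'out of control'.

Compare each point to [46.01, 47.05]: sample 7 = 45.82 < LCL; sample 10 = 47.51 > UCL.

out of control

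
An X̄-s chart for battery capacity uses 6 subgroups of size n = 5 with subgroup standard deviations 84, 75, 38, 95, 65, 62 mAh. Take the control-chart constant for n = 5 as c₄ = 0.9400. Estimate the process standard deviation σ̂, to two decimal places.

s̄ = (84 + 75 + 38 + 95 + 65 + 62) / 6 = 69.8333
σ̂ = s̄ / c₄ = 69.8333 / 0.9400 = 74.2908

74.29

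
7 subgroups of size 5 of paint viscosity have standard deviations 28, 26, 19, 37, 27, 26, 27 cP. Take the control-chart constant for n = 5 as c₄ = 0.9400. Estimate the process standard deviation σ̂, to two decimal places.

s̄ = (28 + 26 + 19 + 37 + 27 + 26 + 27) / 7 = 27.1429
σ̂ = s̄ / c₄ = 27.1429 / 0.9400 = 28.8754

28.88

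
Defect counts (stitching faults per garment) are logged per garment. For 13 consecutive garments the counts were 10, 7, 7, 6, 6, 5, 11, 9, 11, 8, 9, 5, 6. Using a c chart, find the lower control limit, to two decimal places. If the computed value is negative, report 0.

c̄ = (10 + 7 + 7 + 6 + 6 + 5 + 11 + 9 + 11 + 8 + 9 + 5 + 6) / 13 = 100 / 13 = 7.6923
LCL = c̄ − 3√c̄ = 7.6923 − 3 × 2.7735 = -0.6282 → 0 (cannot be negative)

0.00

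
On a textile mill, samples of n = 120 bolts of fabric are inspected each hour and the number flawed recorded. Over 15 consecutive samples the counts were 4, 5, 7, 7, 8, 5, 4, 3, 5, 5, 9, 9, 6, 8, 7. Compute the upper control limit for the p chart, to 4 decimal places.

0.1114

p̄ = Σdᵢ / (k·n) = 92 / (15 × 120) = 0.05111
UCL = p̄ + 3·√(p̄(1−p̄)/n) = 0.05111 + 3 × √(0.05111×0.94889/120) = 0.05111 + 3 × 0.02010 = 0.11142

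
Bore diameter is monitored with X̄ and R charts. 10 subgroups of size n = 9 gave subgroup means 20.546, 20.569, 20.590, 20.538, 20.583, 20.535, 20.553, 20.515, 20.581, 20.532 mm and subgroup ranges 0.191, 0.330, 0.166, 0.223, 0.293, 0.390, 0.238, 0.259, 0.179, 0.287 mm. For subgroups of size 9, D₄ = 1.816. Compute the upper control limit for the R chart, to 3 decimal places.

0.464

R̄ = (0.191 + 0.330 + 0.166 + 0.223 + 0.293 + 0.390 + 0.238 + 0.259 + 0.179 + 0.287) / 10 = 2.5560 / 10 = 0.2556
UCL_R = D₄·R̄ = 1.816 × 0.2556 = 0.4642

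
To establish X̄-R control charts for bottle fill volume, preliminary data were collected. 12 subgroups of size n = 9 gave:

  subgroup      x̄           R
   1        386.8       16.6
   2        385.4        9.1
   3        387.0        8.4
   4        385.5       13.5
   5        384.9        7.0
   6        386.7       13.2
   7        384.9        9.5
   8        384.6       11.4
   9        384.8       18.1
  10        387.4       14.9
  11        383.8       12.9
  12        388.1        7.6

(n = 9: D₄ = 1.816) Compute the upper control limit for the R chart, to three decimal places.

21.520

R̄ = (16.6 + 9.1 + 8.4 + 13.5 + 7.0 + 13.2 + 9.5 + 11.4 + 18.1 + 14.9 + 12.9 + 7.6) / 12 = 142.2000 / 12 = 11.8500
UCL_R = D₄·R̄ = 1.816 × 11.8500 = 21.5196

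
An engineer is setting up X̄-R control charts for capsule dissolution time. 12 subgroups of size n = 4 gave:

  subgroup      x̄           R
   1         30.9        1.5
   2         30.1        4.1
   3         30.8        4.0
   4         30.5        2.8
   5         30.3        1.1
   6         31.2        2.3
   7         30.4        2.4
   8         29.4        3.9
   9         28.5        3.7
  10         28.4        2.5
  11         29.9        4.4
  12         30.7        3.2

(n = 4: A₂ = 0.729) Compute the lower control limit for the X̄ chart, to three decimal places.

X̄̄ = (30.9 + 30.1 + 30.8 + 30.5 + 30.3 + 31.2 + 30.4 + 29.4 + 28.5 + 28.4 + 29.9 + 30.7) / 12 = 361.1000 / 12 = 30.0917
R̄ = (1.5 + 4.1 + 4.0 + 2.8 + 1.1 + 2.3 + 2.4 + 3.9 + 3.7 + 2.5 + 4.4 + 3.2) / 12 = 35.9000 / 12 = 2.9917
LCL = X̄̄ − A₂·R̄ = 30.0917 − 0.729 × 2.9917 = 27.9107

27.911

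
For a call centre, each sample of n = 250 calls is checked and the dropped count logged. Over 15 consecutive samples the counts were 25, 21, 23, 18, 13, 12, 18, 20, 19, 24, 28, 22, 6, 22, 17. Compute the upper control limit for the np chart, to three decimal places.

p̄ = Σdᵢ / (k·n) = 288 / (15 × 250) = 0.07680
UCL = np̄ + 3·√(np̄(1−p̄)) = 19.2000 + 3 × √(19.2000×0.92320) = 19.2000 + 3 × 4.2102 = 31.8305

31.830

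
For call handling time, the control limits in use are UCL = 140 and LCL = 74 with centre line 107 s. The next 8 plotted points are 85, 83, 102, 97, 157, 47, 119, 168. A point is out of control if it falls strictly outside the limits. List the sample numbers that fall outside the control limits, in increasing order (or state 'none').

Compare each point to [74, 140]: sample 5 = 157 > UCL; sample 6 = 47 < LCL; sample 8 = 168 > UCL.

5, 6, 8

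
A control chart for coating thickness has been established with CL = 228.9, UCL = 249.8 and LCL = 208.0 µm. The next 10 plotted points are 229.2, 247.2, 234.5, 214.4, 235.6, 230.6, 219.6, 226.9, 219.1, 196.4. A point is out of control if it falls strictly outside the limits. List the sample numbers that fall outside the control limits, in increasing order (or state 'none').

10

Compare each point to [208.0, 249.8]: sample 10 = 196.4 < LCL.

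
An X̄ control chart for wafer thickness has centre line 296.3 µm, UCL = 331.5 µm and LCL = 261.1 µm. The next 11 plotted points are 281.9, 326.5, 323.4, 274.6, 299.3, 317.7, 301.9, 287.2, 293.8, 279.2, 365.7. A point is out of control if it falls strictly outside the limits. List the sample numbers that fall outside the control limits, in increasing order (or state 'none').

Compare each point to [261.1, 331.5]: sample 11 = 365.7 > UCL.

11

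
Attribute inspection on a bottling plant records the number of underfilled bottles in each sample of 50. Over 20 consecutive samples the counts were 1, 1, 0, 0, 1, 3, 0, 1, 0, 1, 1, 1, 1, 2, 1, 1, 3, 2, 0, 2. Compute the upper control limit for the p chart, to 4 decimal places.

0.0842

p̄ = Σdᵢ / (k·n) = 22 / (20 × 50) = 0.02200
UCL = p̄ + 3·√(p̄(1−p̄)/n) = 0.02200 + 3 × √(0.02200×0.97800/50) = 0.02200 + 3 × 0.02074 = 0.08423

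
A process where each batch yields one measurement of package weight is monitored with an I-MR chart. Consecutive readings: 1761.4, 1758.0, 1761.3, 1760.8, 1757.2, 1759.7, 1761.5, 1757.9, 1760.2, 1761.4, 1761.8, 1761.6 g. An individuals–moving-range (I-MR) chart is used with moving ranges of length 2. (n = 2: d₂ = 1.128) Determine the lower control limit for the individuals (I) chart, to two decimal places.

X̄ = (1761.4 + 1758.0 + 1761.3 + 1760.8 + 1757.2 + 1759.7 + 1761.5 + 1757.9 + 1760.2 + 1761.4 + 1761.8 + 1761.6) / 12 = 1760.2333
Moving ranges: 3.4, 3.3, 0.5, 3.6, 2.5, 1.8, 3.6, 2.3, 1.2, 0.4, 0.2; M̄R̄ = 22.8000 / 11 = 2.0727
LCL = X̄ − 3·M̄R̄/d₂ = 1760.2333 − 3 × 2.0727 / 1.128 = 1754.7208

1754.72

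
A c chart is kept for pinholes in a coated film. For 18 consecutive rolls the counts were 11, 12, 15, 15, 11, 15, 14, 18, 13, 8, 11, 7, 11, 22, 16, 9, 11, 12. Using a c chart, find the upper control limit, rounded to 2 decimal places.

c̄ = (11 + 12 + 15 + 15 + 11 + 15 + 14 + 18 + 13 + 8 + 11 + 7 + 11 + 22 + 16 + 9 + 11 + 12) / 18 = 231 / 18 = 12.8333
UCL = c̄ + 3√c̄ = 12.8333 + 3 × √12.8333 = 12.8333 + 3 × 3.5824 = 23.5804

23.58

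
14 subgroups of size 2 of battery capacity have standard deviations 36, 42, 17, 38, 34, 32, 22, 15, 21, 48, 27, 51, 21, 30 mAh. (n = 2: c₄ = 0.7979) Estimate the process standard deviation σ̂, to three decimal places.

38.852

s̄ = (36 + 42 + 17 + 38 + 34 + 32 + 22 + 15 + 21 + 48 + 27 + 51 + 21 + 30) / 14 = 31.0000
σ̂ = s̄ / c₄ = 31.0000 / 0.7979 = 38.8520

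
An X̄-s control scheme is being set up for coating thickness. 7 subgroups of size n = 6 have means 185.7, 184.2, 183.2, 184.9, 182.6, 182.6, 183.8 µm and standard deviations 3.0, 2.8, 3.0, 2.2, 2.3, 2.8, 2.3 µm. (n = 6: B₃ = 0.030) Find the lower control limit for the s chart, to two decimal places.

0.08

s̄ = (3.0 + 2.8 + 3.0 + 2.2 + 2.3 + 2.8 + 2.3) / 7 = 2.6286
LCL_s = B₃·s̄ = 0.030 × 2.6286 = 0.0789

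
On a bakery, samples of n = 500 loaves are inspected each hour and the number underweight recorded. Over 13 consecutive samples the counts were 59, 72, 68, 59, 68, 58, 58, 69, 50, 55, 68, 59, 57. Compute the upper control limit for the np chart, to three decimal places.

p̄ = Σdᵢ / (k·n) = 800 / (13 × 500) = 0.12308
UCL = np̄ + 3·√(np̄(1−p̄)) = 61.5385 + 3 × √(61.5385×0.87692) = 61.5385 + 3 × 7.3461 = 83.5766

83.577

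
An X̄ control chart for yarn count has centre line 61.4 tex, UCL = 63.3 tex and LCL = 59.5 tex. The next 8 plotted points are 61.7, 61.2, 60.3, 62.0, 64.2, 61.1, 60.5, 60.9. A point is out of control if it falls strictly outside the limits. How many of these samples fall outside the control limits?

Compare each point to [59.5, 63.3]: sample 5 = 64.2 > UCL.

1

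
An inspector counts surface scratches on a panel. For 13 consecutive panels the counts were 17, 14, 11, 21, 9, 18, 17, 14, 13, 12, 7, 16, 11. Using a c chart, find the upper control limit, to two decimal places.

25.01

c̄ = (17 + 14 + 11 + 21 + 9 + 18 + 17 + 14 + 13 + 12 + 7 + 16 + 11) / 13 = 180 / 13 = 13.8462
UCL = c̄ + 3√c̄ = 13.8462 + 3 × √13.8462 = 13.8462 + 3 × 3.7210 = 25.0093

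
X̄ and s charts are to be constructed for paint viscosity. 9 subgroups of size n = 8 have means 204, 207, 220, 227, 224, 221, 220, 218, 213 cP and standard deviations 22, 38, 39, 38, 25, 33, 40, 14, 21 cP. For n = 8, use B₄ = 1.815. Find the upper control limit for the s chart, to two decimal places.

54.45

s̄ = (22 + 38 + 39 + 38 + 25 + 33 + 40 + 14 + 21) / 9 = 30.0000
UCL_s = B₄·s̄ = 1.815 × 30.0000 = 54.4500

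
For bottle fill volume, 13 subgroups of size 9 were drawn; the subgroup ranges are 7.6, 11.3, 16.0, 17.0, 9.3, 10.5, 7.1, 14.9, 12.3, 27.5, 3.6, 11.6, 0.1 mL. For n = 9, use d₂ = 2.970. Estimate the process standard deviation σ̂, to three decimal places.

3.854

R̄ = (7.6 + 11.3 + 16.0 + 17.0 + 9.3 + 10.5 + 7.1 + 14.9 + 12.3 + 27.5 + 3.6 + 11.6 + 0.1) / 13 = 11.4462
σ̂ = R̄ / d₂ = 11.4462 / 2.970 = 3.8539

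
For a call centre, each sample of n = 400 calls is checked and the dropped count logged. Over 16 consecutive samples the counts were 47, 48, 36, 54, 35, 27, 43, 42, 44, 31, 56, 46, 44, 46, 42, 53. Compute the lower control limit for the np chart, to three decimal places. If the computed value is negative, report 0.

p̄ = Σdᵢ / (k·n) = 694 / (16 × 400) = 0.10844
LCL = np̄ − 3·√(np̄(1−p̄)) = 43.3750 − 3 × 6.2186 = 24.7191

24.719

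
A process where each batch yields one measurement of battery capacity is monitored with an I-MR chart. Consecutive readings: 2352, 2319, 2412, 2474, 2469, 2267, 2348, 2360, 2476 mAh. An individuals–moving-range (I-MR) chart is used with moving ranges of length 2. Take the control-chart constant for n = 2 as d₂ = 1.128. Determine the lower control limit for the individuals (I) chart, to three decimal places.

2185.535

X̄ = (2352 + 2319 + 2412 + 2474 + 2469 + 2267 + 2348 + 2360 + 2476) / 9 = 2386.3333
Moving ranges: 33, 93, 62, 5, 202, 81, 12, 116; M̄R̄ = 604.0000 / 8 = 75.5000
LCL = X̄ − 3·M̄R̄/d₂ = 2386.3333 − 3 × 75.5000 / 1.128 = 2185.5355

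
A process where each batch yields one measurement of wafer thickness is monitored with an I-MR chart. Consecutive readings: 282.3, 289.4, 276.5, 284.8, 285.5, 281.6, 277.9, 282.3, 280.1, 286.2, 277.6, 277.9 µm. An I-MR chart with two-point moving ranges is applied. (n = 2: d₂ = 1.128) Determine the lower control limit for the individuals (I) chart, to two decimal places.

X̄ = (282.3 + 289.4 + 276.5 + 284.8 + 285.5 + 281.6 + 277.9 + 282.3 + 280.1 + 286.2 + 277.6 + 277.9) / 12 = 281.8417
Moving ranges: 7.1, 12.9, 8.3, 0.7, 3.9, 3.7, 4.4, 2.2, 6.1, 8.6, 0.3; M̄R̄ = 58.2000 / 11 = 5.2909
LCL = X̄ − 3·M̄R̄/d₂ = 281.8417 − 3 × 5.2909 / 1.128 = 267.7701

267.77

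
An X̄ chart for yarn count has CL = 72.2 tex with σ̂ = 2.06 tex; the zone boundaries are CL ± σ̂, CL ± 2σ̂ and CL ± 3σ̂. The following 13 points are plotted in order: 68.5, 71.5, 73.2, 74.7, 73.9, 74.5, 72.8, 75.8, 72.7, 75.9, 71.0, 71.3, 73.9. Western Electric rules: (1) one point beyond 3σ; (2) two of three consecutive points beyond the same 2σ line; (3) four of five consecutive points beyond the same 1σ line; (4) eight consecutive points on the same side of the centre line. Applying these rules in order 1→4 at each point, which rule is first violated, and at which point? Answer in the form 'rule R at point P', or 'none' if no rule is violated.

rule 4 at point 10

Zone of each point (C = within 1σ̂, B = 1σ̂–2σ̂, A = 2σ̂–3σ̂, * = beyond 3σ̂; sign = side of CL): 1:-B, 2:-C, 3:+C, 4:+B, 5:+C, 6:+B, 7:+C, 8:+B, 9:+C, 10:+B, 11:-C, 12:-C, 13:+C
Rule 4 (eight consecutive points on the same side of the centre line) is satisfied at point 10.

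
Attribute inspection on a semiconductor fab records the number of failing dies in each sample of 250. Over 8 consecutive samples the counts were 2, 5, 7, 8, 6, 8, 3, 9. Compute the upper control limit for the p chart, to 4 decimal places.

0.0530

p̄ = Σdᵢ / (k·n) = 48 / (8 × 250) = 0.02400
UCL = p̄ + 3·√(p̄(1−p̄)/n) = 0.02400 + 3 × √(0.02400×0.97600/250) = 0.02400 + 3 × 0.00968 = 0.05304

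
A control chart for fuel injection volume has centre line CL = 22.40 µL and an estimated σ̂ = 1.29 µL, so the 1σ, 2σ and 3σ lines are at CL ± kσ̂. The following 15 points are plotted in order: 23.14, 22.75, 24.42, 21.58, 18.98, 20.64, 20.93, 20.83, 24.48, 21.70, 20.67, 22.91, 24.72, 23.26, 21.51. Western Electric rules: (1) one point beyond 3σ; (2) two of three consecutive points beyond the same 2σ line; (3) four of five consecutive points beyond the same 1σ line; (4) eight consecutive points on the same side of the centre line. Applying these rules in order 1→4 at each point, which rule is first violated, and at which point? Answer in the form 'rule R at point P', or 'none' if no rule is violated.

rule 3 at point 8

Zone of each point (C = within 1σ̂, B = 1σ̂–2σ̂, A = 2σ̂–3σ̂, * = beyond 3σ̂; sign = side of CL): 1:+C, 2:+C, 3:+B, 4:-C, 5:-A, 6:-B, 7:-B, 8:-B, 9:+B, 10:-C, 11:-B, 12:+C, 13:+B, 14:+C, 15:-C
Rule 3 (four of five consecutive points beyond the same 1σ limit) is satisfied at point 8.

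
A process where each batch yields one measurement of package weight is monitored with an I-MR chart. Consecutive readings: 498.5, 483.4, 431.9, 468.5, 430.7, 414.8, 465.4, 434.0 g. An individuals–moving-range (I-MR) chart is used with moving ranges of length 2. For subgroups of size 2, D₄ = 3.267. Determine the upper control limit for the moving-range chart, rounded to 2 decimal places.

111.50

Moving ranges: 15.1, 51.5, 36.6, 37.8, 15.9, 50.6, 31.4; M̄R̄ = 238.9000 / 7 = 34.1286
UCL_MR = D₄·M̄R̄ = 3.267 × 34.1286 = 111.4980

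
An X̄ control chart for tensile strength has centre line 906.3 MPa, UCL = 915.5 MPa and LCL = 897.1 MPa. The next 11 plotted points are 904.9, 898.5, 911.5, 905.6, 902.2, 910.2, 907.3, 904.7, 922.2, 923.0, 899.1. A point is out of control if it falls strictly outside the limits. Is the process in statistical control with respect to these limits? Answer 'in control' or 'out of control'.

Compare each point to [897.1, 915.5]: sample 9 = 922.2 > UCL; sample 10 = 923.0 > UCL.

out of control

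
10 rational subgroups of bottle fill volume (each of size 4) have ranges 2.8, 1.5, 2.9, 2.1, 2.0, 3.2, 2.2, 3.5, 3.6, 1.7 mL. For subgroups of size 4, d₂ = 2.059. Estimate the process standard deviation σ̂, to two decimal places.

1.24

R̄ = (2.8 + 1.5 + 2.9 + 2.1 + 2.0 + 3.2 + 2.2 + 3.5 + 3.6 + 1.7) / 10 = 2.5500
σ̂ = R̄ / d₂ = 2.5500 / 2.059 = 1.2385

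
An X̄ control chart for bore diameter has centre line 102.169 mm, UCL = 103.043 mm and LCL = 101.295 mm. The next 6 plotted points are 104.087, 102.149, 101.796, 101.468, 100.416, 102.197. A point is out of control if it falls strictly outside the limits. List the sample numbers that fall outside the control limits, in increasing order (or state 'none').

1, 5

Compare each point to [101.295, 103.043]: sample 1 = 104.087 > UCL; sample 5 = 100.416 < LCL.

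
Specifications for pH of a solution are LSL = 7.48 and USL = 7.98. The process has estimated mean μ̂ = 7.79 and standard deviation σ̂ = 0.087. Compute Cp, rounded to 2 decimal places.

0.96

Cp = (USL − LSL) / (6σ̂) = (7.98 − 7.48) / (6 × 0.087) = 0.5000 / 0.5220 = 0.9579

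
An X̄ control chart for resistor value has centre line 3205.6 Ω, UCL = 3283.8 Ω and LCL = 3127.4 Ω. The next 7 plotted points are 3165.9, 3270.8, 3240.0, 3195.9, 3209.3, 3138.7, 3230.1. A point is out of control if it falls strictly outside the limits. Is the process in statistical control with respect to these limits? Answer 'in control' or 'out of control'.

in control

All 7 points lie within [3127.4, 3283.8].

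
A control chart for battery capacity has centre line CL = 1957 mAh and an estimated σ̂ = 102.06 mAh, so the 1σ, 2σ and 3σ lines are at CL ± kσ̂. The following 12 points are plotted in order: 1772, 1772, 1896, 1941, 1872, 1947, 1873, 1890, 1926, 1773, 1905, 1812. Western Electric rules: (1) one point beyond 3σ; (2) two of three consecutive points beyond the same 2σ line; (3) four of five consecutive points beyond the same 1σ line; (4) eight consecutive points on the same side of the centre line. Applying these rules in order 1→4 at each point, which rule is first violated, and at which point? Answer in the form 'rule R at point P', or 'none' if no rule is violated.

rule 4 at point 8

Zone of each point (C = within 1σ̂, B = 1σ̂–2σ̂, A = 2σ̂–3σ̂, * = beyond 3σ̂; sign = side of CL): 1:-B, 2:-B, 3:-C, 4:-C, 5:-C, 6:-C, 7:-C, 8:-C, 9:-C, 10:-B, 11:-C, 12:-B
Rule 4 (eight consecutive points on the same side of the centre line) is satisfied at point 8.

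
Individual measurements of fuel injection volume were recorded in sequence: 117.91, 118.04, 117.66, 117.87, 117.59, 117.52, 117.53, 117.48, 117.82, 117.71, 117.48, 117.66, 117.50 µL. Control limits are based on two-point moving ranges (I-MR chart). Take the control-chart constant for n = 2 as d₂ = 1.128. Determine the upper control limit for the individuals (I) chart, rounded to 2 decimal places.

X̄ = (117.91 + 118.04 + 117.66 + 117.87 + 117.59 + 117.52 + 117.53 + 117.48 + 117.82 + 117.71 + 117.48 + 117.66 + 117.50) / 13 = 117.6746
Moving ranges: 0.13, 0.38, 0.21, 0.28, 0.07, 0.01, 0.05, 0.34, 0.11, 0.23, 0.18, 0.16; M̄R̄ = 2.1500 / 12 = 0.1792
UCL = X̄ + 3·M̄R̄/d₂ = 117.6746 + 3 × 0.1792 / 1.128 = 118.1511

118.15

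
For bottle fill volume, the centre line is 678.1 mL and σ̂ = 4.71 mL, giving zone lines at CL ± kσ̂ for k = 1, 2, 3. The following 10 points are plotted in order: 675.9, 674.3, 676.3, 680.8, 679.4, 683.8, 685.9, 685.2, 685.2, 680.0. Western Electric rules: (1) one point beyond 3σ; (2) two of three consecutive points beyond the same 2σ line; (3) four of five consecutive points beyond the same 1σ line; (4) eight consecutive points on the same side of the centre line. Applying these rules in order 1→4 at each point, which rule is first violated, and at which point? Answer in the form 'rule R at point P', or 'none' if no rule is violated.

rule 3 at point 9

Zone of each point (C = within 1σ̂, B = 1σ̂–2σ̂, A = 2σ̂–3σ̂, * = beyond 3σ̂; sign = side of CL): 1:-C, 2:-C, 3:-C, 4:+C, 5:+C, 6:+B, 7:+B, 8:+B, 9:+B, 10:+C
Rule 3 (four of five consecutive points beyond the same 1σ limit) is satisfied at point 9.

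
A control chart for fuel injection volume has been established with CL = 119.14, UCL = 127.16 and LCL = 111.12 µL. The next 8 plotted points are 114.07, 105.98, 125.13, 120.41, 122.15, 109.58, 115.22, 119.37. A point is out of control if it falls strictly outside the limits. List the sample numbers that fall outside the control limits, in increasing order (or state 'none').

Compare each point to [111.12, 127.16]: sample 2 = 105.98 < LCL; sample 6 = 109.58 < LCL.

2, 6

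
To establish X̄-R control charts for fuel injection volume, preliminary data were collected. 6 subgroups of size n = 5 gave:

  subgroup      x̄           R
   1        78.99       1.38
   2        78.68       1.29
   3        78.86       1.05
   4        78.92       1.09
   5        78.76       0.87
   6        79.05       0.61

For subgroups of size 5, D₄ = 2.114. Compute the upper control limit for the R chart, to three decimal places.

2.216

R̄ = (1.38 + 1.29 + 1.05 + 1.09 + 0.87 + 0.61) / 6 = 6.2900 / 6 = 1.0483
UCL_R = D₄·R̄ = 2.114 × 1.0483 = 2.2162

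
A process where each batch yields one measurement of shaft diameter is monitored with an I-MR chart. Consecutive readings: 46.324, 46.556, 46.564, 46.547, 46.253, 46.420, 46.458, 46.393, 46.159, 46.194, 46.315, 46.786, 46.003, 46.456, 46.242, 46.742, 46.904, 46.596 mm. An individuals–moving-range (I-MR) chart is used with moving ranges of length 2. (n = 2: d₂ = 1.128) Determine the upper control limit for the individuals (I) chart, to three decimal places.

X̄ = (46.324 + 46.556 + 46.564 + 46.547 + 46.253 + 46.420 + 46.458 + 46.393 + 46.159 + 46.194 + 46.315 + 46.786 + 46.003 + 46.456 + 46.242 + 46.742 + 46.904 + 46.596) / 18 = 46.4396
Moving ranges: 0.232, 0.008, 0.017, 0.294, 0.167, 0.038, 0.065, 0.234, 0.035, 0.121, 0.471, 0.783, 0.453, 0.214, 0.500, 0.162, 0.308; M̄R̄ = 4.1020 / 17 = 0.2413
UCL = X̄ + 3·M̄R̄/d₂ = 46.4396 + 3 × 0.2413 / 1.128 = 47.0813

47.081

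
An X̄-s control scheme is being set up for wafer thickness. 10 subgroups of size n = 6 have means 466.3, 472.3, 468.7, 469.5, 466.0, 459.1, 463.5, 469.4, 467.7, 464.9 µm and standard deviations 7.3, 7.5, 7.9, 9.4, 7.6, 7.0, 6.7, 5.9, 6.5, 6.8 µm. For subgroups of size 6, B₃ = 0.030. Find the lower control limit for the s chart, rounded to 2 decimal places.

s̄ = (7.3 + 7.5 + 7.9 + 9.4 + 7.6 + 7.0 + 6.7 + 5.9 + 6.5 + 6.8) / 10 = 7.2600
LCL_s = B₃·s̄ = 0.030 × 7.2600 = 0.2178

0.22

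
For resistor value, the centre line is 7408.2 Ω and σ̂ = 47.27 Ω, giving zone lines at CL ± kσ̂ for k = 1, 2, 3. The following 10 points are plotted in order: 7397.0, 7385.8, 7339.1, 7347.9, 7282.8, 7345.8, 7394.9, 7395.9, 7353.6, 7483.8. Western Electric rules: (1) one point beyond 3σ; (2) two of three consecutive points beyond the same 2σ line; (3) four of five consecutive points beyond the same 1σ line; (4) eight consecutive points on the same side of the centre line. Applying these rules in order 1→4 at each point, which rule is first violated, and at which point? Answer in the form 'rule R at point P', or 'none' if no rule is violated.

Zone of each point (C = within 1σ̂, B = 1σ̂–2σ̂, A = 2σ̂–3σ̂, * = beyond 3σ̂; sign = side of CL): 1:-C, 2:-C, 3:-B, 4:-B, 5:-A, 6:-B, 7:-C, 8:-C, 9:-B, 10:+B
Rule 3 (four of five consecutive points beyond the same 1σ limit) is satisfied at point 6.

rule 3 at point 6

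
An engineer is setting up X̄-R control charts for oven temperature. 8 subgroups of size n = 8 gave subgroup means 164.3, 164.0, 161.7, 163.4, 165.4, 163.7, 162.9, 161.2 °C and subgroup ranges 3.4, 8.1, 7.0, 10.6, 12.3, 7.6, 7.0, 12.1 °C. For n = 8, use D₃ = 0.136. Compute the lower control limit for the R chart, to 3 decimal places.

R̄ = (3.4 + 8.1 + 7.0 + 10.6 + 12.3 + 7.6 + 7.0 + 12.1) / 8 = 68.1000 / 8 = 8.5125
LCL_R = D₃·R̄ = 0.136 × 8.5125 = 1.1577

1.158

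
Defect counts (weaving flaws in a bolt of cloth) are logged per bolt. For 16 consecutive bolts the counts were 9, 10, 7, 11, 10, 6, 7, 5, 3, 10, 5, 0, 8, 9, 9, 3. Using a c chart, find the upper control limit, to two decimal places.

c̄ = (9 + 10 + 7 + 11 + 10 + 6 + 7 + 5 + 3 + 10 + 5 + 0 + 8 + 9 + 9 + 3) / 16 = 112 / 16 = 7.0000
UCL = c̄ + 3√c̄ = 7.0000 + 3 × √7.0000 = 7.0000 + 3 × 2.6458 = 14.9373

14.94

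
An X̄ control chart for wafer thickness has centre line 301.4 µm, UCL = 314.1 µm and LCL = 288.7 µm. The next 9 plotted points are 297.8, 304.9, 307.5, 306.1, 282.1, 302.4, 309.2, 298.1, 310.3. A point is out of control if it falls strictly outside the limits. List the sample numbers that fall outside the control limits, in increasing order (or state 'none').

5

Compare each point to [288.7, 314.1]: sample 5 = 282.1 < LCL.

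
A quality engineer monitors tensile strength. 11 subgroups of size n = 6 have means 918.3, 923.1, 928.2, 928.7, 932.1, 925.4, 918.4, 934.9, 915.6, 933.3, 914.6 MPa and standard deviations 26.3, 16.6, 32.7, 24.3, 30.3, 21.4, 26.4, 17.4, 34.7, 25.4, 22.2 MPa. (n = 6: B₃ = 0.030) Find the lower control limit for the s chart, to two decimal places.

0.76

s̄ = (26.3 + 16.6 + 32.7 + 24.3 + 30.3 + 21.4 + 26.4 + 17.4 + 34.7 + 25.4 + 22.2) / 11 = 25.2455
LCL_s = B₃·s̄ = 0.030 × 25.2455 = 0.7574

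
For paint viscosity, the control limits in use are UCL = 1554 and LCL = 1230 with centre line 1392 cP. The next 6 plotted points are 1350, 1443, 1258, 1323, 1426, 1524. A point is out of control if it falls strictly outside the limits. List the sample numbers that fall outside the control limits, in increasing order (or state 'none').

none

All 6 points lie within [1230, 1554].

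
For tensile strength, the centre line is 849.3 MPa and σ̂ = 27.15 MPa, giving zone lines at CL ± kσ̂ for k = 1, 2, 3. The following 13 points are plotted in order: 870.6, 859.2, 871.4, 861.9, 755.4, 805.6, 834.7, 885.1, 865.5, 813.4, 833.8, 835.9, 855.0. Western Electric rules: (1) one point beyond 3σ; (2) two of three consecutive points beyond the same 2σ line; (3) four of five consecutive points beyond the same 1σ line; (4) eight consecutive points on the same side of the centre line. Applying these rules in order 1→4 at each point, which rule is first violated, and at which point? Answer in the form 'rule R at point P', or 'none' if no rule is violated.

Zone of each point (C = within 1σ̂, B = 1σ̂–2σ̂, A = 2σ̂–3σ̂, * = beyond 3σ̂; sign = side of CL): 1:+C, 2:+C, 3:+C, 4:+C, 5:-*, 6:-B, 7:-C, 8:+B, 9:+C, 10:-B, 11:-C, 12:-C, 13:+C
Rule 1 (one point beyond the 3σ limits) is satisfied at point 5.

rule 1 at point 5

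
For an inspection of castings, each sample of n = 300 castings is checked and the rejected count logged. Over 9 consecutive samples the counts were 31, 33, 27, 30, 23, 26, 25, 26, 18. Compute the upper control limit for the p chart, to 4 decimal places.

0.1377

p̄ = Σdᵢ / (k·n) = 239 / (9 × 300) = 0.08852
UCL = p̄ + 3·√(p̄(1−p̄)/n) = 0.08852 + 3 × √(0.08852×0.91148/300) = 0.08852 + 3 × 0.01640 = 0.13772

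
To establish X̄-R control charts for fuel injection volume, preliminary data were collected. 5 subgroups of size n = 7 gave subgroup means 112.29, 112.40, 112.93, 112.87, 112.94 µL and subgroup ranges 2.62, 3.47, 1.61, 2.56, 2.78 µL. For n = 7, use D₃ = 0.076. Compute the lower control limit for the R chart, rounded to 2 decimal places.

R̄ = (2.62 + 3.47 + 1.61 + 2.56 + 2.78) / 5 = 13.0400 / 5 = 2.6080
LCL_R = D₃·R̄ = 0.076 × 2.6080 = 0.1982

0.20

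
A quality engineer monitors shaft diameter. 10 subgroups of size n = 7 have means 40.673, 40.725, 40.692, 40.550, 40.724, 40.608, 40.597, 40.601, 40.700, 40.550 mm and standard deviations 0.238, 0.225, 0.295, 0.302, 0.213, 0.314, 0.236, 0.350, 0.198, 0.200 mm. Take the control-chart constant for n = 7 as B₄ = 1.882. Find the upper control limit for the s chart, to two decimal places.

0.48

s̄ = (0.238 + 0.225 + 0.295 + 0.302 + 0.213 + 0.314 + 0.236 + 0.350 + 0.198 + 0.200) / 10 = 0.2571
UCL_s = B₄·s̄ = 1.882 × 0.2571 = 0.4839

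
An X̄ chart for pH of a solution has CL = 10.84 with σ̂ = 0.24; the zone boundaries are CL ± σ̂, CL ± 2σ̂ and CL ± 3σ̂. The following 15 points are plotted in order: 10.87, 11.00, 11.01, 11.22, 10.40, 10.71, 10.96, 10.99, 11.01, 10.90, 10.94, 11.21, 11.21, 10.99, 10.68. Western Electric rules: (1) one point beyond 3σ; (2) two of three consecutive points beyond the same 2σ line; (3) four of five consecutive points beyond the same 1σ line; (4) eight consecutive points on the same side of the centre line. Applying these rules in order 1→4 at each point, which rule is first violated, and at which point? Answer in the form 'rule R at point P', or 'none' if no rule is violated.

Zone of each point (C = within 1σ̂, B = 1σ̂–2σ̂, A = 2σ̂–3σ̂, * = beyond 3σ̂; sign = side of CL): 1:+C, 2:+C, 3:+C, 4:+B, 5:-B, 6:-C, 7:+C, 8:+C, 9:+C, 10:+C, 11:+C, 12:+B, 13:+B, 14:+C, 15:-C
Rule 4 (eight consecutive points on the same side of the centre line) is satisfied at point 14.

rule 4 at point 14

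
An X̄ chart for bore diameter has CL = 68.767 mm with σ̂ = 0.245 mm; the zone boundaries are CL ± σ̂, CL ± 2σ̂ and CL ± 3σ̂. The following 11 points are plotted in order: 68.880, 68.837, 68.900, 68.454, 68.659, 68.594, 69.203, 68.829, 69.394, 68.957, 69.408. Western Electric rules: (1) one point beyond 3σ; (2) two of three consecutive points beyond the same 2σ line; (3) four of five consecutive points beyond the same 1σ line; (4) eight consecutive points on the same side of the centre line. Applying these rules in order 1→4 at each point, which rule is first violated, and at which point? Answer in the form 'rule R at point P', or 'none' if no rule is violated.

Zone of each point (C = within 1σ̂, B = 1σ̂–2σ̂, A = 2σ̂–3σ̂, * = beyond 3σ̂; sign = side of CL): 1:+C, 2:+C, 3:+C, 4:-B, 5:-C, 6:-C, 7:+B, 8:+C, 9:+A, 10:+C, 11:+A
Rule 2 (two of three consecutive points beyond the same 2σ limit) is satisfied at point 11.

rule 2 at point 11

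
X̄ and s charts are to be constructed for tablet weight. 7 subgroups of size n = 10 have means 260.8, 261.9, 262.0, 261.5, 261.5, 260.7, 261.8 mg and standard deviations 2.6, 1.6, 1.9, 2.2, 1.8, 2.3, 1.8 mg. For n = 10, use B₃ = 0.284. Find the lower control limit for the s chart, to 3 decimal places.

0.576

s̄ = (2.6 + 1.6 + 1.9 + 2.2 + 1.8 + 2.3 + 1.8) / 7 = 2.0286
LCL_s = B₃·s̄ = 0.284 × 2.0286 = 0.5761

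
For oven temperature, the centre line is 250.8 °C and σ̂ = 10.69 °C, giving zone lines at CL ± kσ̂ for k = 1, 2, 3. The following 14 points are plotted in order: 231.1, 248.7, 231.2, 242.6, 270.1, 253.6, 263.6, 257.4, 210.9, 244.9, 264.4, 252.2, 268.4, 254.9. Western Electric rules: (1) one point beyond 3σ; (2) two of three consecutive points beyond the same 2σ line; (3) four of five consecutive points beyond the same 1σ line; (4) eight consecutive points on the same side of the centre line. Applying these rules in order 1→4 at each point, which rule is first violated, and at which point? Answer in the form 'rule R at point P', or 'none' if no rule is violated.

rule 1 at point 9

Zone of each point (C = within 1σ̂, B = 1σ̂–2σ̂, A = 2σ̂–3σ̂, * = beyond 3σ̂; sign = side of CL): 1:-B, 2:-C, 3:-B, 4:-C, 5:+B, 6:+C, 7:+B, 8:+C, 9:-*, 10:-C, 11:+B, 12:+C, 13:+B, 14:+C
Rule 1 (one point beyond the 3σ limits) is satisfied at point 9.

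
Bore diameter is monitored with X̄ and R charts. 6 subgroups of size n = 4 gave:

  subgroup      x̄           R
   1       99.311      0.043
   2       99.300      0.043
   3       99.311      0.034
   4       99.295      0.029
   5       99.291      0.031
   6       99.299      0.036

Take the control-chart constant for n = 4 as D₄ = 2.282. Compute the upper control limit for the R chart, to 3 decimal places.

0.082

R̄ = (0.043 + 0.043 + 0.034 + 0.029 + 0.031 + 0.036) / 6 = 0.2160 / 6 = 0.0360
UCL_R = D₄·R̄ = 2.282 × 0.0360 = 0.0822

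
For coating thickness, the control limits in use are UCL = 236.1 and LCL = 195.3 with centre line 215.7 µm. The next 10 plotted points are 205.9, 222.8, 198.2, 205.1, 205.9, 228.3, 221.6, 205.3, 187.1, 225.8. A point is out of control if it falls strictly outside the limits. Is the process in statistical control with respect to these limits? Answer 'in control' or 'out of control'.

out of control

Compare each point to [195.3, 236.1]: sample 9 = 187.1 < LCL.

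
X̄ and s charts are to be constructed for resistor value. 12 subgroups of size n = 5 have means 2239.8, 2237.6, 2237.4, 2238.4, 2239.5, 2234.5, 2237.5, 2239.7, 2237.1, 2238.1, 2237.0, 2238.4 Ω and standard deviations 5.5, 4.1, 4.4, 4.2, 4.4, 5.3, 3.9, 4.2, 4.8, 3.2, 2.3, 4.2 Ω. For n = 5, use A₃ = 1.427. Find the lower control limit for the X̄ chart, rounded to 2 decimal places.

2231.91

X̄̄ = (2239.8 + 2237.6 + 2237.4 + 2238.4 + 2239.5 + 2234.5 + 2237.5 + 2239.7 + 2237.1 + 2238.1 + 2237.0 + 2238.4) / 12 = 2237.9167
s̄ = (5.5 + 4.1 + 4.4 + 4.2 + 4.4 + 5.3 + 3.9 + 4.2 + 4.8 + 3.2 + 2.3 + 4.2) / 12 = 4.2083
LCL = X̄̄ − A₃·s̄ = 2237.9167 − 1.427 × 4.2083 = 2231.9114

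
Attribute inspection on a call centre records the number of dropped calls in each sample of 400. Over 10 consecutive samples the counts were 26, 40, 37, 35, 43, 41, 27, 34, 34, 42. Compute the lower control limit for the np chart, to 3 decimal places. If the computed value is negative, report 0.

18.751

p̄ = Σdᵢ / (k·n) = 359 / (10 × 400) = 0.08975
LCL = np̄ − 3·√(np̄(1−p̄)) = 35.9000 − 3 × 5.7165 = 18.7506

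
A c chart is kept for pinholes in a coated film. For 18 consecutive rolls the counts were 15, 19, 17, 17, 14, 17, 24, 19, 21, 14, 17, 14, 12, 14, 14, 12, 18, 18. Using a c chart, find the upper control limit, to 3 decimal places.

c̄ = (15 + 19 + 17 + 17 + 14 + 17 + 24 + 19 + 21 + 14 + 17 + 14 + 12 + 14 + 14 + 12 + 18 + 18) / 18 = 296 / 18 = 16.4444
UCL = c̄ + 3√c̄ = 16.4444 + 3 × √16.4444 = 16.4444 + 3 × 4.0552 = 28.6100

28.610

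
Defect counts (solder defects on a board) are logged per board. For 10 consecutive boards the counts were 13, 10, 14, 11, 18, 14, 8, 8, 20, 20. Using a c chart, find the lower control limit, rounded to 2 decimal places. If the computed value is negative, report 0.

2.54

c̄ = (13 + 10 + 14 + 11 + 18 + 14 + 8 + 8 + 20 + 20) / 10 = 136 / 10 = 13.6000
LCL = c̄ − 3√c̄ = 13.6000 − 3 × 3.6878 = 2.5365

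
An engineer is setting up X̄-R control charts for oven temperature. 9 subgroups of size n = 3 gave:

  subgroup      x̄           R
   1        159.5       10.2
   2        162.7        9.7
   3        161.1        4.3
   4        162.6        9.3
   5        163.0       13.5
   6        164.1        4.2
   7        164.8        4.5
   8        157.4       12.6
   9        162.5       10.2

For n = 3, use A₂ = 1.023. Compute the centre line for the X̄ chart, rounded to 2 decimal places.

161.97

X̄̄ = (159.5 + 162.7 + 161.1 + 162.6 + 163.0 + 164.1 + 164.8 + 157.4 + 162.5) / 9 = 1457.7000 / 9 = 161.9667
CL = X̄̄ = 161.9667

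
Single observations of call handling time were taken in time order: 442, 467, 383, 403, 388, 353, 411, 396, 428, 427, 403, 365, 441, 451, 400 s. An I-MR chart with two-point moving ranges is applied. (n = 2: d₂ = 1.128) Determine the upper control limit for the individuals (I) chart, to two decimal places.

X̄ = (442 + 467 + 383 + 403 + 388 + 353 + 411 + 396 + 428 + 427 + 403 + 365 + 441 + 451 + 400) / 15 = 410.5333
Moving ranges: 25, 84, 20, 15, 35, 58, 15, 32, 1, 24, 38, 76, 10, 51; M̄R̄ = 484.0000 / 14 = 34.5714
UCL = X̄ + 3·M̄R̄/d₂ = 410.5333 + 3 × 34.5714 / 1.128 = 502.4786

502.48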